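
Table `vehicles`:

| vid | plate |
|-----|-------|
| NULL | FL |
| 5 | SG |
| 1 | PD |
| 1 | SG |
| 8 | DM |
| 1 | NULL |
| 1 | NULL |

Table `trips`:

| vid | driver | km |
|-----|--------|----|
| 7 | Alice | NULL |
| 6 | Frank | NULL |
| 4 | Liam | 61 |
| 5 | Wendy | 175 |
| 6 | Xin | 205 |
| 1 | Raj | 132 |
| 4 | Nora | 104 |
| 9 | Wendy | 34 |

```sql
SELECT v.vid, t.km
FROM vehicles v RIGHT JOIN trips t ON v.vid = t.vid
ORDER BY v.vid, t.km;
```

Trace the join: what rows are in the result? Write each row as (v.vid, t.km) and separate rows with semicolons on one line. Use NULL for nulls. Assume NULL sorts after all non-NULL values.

(1, 132); (1, 132); (1, 132); (1, 132); (5, 175); (NULL, 34); (NULL, 61); (NULL, 104); (NULL, 205); (NULL, NULL); (NULL, NULL)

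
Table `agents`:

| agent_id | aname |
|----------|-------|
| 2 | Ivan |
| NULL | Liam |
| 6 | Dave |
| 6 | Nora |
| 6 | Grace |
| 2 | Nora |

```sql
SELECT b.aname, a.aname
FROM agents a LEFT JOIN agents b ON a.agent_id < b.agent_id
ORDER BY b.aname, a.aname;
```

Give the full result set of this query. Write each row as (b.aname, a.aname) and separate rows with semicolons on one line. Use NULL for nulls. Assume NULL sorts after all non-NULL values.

LEFT JOIN keeps every row from `agents a`; unmatched rows get NULL for `agents b`'s columns.
Matching on a.agent_id < b.agent_id. A NULL in a compared column never satisfies the condition.
- a[0] agent_id=2 → 3 match(es) in b → 3 row(s).
- a[1] agent_id=NULL → no match; kept with NULLs on the b side.
- a[2] agent_id=6 → no match; kept with NULLs on the b side.
- a[3] agent_id=6 → no match; kept with NULLs on the b side.
- a[4] agent_id=6 → no match; kept with NULLs on the b side.
- a[5] agent_id=2 → 3 match(es) in b → 3 row(s).
After projecting and ordering:
b.aname | a.aname
Dave | Ivan
Dave | Nora
Grace | Ivan
Grace | Nora
Nora | Ivan
Nora | Nora
NULL | Dave
NULL | Grace
NULL | Liam
NULL | Nora

(Dave, Ivan); (Dave, Nora); (Grace, Ivan); (Grace, Nora); (Nora, Ivan); (Nora, Nora); (NULL, Dave); (NULL, Grace); (NULL, Liam); (NULL, Nora)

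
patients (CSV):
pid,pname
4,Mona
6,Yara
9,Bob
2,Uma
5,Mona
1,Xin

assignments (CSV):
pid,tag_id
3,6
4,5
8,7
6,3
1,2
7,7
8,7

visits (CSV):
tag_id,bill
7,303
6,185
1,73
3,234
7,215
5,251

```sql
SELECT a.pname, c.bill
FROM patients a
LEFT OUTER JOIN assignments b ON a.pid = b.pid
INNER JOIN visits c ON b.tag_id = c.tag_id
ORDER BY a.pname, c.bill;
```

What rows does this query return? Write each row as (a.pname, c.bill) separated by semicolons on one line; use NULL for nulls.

(Mona, 251); (Yara, 234)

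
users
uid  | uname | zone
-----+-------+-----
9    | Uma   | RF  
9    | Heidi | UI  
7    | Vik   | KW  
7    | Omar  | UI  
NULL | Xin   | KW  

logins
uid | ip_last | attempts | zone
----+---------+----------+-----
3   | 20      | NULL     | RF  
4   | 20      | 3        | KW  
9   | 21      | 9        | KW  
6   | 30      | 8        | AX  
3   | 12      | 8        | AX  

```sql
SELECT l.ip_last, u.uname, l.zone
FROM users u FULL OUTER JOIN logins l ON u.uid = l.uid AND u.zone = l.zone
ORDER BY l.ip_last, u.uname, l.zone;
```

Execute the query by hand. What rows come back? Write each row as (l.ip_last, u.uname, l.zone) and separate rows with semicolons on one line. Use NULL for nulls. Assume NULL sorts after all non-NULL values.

FULL OUTER JOIN keeps every row from both sides; unmatched rows get NULL for the other side's columns.
Matching on u.uid = l.uid AND u.zone = l.zone. A NULL in a compared column never satisfies the condition.
- u[0] uid=9, zone=RF → no match; kept with NULLs on the l side.
- u[1] uid=9, zone=UI → no match; kept with NULLs on the l side.
- u[2] uid=7, zone=KW → no match; kept with NULLs on the l side.
- u[3] uid=7, zone=UI → no match; kept with NULLs on the l side.
- u[4] uid=NULL, zone=KW → no match; kept with NULLs on the l side.
- 5 row(s) from l found no u partner → padded with NULL.
After projecting and ordering:
l.ip_last | u.uname | l.zone
12 | NULL | AX
20 | NULL | KW
20 | NULL | RF
21 | NULL | KW
30 | NULL | AX
NULL | Heidi | NULL
NULL | Omar | NULL
NULL | Uma | NULL
NULL | Vik | NULL
NULL | Xin | NULL

(12, NULL, AX); (20, NULL, KW); (20, NULL, RF); (21, NULL, KW); (30, NULL, AX); (NULL, Heidi, NULL); (NULL, Omar, NULL); (NULL, Uma, NULL); (NULL, Vik, NULL); (NULL, Xin, NULL)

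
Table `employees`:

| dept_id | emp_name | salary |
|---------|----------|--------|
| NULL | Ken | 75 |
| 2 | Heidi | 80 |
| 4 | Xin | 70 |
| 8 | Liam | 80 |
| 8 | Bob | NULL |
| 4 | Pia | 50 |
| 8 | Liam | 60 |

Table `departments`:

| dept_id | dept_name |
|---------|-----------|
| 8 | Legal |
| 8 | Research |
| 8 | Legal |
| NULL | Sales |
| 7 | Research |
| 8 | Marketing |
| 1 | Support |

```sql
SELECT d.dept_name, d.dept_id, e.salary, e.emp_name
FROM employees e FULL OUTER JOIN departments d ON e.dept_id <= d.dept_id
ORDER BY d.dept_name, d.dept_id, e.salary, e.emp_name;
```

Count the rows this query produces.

30

FULL OUTER JOIN keeps every row from both sides; unmatched rows get NULL for the other side's columns.
Matching on e.dept_id <= d.dept_id. A NULL in a compared column never satisfies the condition.
Matched pairs: 27; unmatched e rows kept: 1; unmatched d rows kept: 2.
Total: 27 matched + 3 padded = 30 rows.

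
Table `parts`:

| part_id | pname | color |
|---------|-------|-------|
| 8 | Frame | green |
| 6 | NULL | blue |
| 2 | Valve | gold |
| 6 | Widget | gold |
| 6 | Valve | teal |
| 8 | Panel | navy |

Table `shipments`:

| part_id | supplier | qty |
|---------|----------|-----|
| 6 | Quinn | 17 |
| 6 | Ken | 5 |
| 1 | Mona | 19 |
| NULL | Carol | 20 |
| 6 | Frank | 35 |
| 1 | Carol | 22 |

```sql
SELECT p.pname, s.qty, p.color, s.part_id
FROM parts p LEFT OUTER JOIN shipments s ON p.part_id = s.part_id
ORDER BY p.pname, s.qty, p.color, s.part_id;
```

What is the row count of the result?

12

LEFT JOIN keeps every row from `parts`; unmatched rows get NULL for `shipments`'s columns.
Matching on p.part_id = s.part_id. A NULL in a compared column never satisfies the condition.
Matched pairs: 9; unmatched p rows kept: 3.
Total: 9 matched + 3 padded = 12 rows.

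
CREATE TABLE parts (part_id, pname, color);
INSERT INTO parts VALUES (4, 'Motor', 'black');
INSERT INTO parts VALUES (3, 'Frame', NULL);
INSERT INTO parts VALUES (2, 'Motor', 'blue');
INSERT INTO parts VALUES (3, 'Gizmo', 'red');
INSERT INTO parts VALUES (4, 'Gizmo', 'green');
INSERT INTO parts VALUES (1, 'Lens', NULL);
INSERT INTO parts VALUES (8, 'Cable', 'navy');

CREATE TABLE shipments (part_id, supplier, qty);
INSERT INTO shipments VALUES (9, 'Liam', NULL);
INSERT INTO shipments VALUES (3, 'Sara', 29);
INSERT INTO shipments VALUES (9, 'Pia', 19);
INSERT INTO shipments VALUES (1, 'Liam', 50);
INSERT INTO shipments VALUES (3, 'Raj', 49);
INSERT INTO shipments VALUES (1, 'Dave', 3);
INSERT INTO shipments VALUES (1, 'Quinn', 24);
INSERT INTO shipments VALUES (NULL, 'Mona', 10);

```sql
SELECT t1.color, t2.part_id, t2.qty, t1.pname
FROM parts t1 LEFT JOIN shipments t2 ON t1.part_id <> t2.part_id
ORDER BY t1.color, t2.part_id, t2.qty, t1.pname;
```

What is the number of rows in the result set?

42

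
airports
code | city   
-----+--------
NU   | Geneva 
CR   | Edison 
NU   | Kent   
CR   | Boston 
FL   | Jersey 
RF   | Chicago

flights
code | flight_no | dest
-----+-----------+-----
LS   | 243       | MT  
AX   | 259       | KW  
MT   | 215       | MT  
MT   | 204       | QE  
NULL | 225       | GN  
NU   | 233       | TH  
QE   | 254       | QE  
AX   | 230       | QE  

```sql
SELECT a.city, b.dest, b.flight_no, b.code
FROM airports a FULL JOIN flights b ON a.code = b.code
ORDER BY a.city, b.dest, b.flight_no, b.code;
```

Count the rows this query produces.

FULL OUTER JOIN keeps every row from both sides; unmatched rows get NULL for the other side's columns.
Matching on a.code = b.code. A NULL in a compared column never satisfies the condition.
- a row (code=NU): matches 1 b row(s) → 1 output row(s).
- a row (code=CR): no match → kept, b columns NULL.
- a row (code=NU): matches 1 b row(s) → 1 output row(s).
- a row (code=CR): no match → kept, b columns NULL.
- a row (code=FL): no match → kept, b columns NULL.
- a row (code=RF): no match → kept, b columns NULL.
- 7 b row(s) had no a match → kept, a columns NULL.
Total: 2 matched + 11 padded = 13 rows.

13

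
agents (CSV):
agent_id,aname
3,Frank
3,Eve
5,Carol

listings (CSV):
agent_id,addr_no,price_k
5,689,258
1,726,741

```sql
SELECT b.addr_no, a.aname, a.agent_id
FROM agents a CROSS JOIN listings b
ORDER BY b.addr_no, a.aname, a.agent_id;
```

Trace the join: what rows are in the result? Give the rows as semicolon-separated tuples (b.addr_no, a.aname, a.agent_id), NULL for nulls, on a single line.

CROSS JOIN pairs every row of `agents` with every row of `listings`: 3 × 2 = 6 rows.
After projecting and ordering:
b.addr_no | a.aname | a.agent_id
689 | Carol | 5
689 | Eve | 3
689 | Frank | 3
726 | Carol | 5
726 | Eve | 3
726 | Frank | 3

(689, Carol, 5); (689, Eve, 3); (689, Frank, 3); (726, Carol, 5); (726, Eve, 3); (726, Frank, 3)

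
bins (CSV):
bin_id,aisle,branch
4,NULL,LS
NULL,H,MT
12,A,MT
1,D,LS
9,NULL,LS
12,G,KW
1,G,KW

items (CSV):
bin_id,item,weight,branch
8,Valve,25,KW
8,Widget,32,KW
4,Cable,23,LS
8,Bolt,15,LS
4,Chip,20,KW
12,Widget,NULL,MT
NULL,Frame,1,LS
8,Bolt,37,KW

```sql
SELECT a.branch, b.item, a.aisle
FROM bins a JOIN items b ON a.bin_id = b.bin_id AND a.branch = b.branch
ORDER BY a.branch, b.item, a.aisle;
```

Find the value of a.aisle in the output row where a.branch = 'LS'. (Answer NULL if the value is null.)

INNER JOIN keeps only pairs where the ON condition holds.
Matching on a.bin_id = b.bin_id AND a.branch = b.branch. A NULL in a compared column never satisfies the condition.
- a row (bin_id=4, branch=LS): matches 1 b row(s) → 1 output row(s).
- a row (bin_id=NULL, branch=MT): no match → dropped.
- a row (bin_id=12, branch=MT): matches 1 b row(s) → 1 output row(s).
- a row (bin_id=1, branch=LS): no match → dropped.
- a row (bin_id=9, branch=LS): no match → dropped.
- a row (bin_id=12, branch=KW): no match → dropped.
- a row (bin_id=1, branch=KW): no match → dropped.

NULL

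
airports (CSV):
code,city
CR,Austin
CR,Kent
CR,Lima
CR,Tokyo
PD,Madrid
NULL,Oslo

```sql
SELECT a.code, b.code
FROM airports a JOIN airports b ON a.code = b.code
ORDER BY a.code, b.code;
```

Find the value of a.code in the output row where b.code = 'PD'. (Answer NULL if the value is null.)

INNER JOIN keeps only pairs where the ON condition holds.
Matching on a.code = b.code. A NULL in a compared column never satisfies the condition.
- a row (code=CR): matches 4 b row(s) → 4 output row(s).
- a row (code=CR): matches 4 b row(s) → 4 output row(s).
- a row (code=CR): matches 4 b row(s) → 4 output row(s).
- a row (code=CR): matches 4 b row(s) → 4 output row(s).
- a row (code=PD): matches 1 b row(s) → 1 output row(s).
- a row (code=NULL): no match → dropped.

PD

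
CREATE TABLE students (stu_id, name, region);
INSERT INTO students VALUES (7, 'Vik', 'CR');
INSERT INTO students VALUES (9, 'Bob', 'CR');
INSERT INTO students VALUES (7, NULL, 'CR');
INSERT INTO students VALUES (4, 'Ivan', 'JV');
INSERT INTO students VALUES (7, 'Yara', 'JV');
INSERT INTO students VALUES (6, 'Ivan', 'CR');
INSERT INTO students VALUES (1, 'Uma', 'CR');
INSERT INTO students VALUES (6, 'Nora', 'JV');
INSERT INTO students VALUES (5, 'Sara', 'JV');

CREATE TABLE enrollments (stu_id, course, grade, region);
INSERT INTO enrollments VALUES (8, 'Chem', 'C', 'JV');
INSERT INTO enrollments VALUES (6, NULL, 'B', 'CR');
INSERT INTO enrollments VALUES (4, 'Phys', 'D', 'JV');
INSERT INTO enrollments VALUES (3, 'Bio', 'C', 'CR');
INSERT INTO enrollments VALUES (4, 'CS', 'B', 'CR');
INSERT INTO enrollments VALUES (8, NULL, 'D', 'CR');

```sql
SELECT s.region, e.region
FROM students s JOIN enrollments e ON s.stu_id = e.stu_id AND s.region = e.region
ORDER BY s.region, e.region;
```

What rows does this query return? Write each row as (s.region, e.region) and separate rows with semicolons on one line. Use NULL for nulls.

(CR, CR); (JV, JV)

INNER JOIN keeps only pairs where the ON condition holds.
Matching on s.stu_id = e.stu_id AND s.region = e.region.
Matched pairs: 2.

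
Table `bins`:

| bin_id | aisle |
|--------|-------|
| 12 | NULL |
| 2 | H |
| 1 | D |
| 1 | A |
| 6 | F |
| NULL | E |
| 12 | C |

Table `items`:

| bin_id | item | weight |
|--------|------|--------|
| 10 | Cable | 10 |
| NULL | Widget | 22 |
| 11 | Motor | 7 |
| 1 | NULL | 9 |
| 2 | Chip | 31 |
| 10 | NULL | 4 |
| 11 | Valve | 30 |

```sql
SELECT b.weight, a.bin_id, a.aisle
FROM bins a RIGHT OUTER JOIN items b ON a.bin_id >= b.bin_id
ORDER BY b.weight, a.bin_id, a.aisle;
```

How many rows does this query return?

RIGHT JOIN keeps every row from `items`; unmatched rows get NULL for `bins`'s columns.
Matching on a.bin_id >= b.bin_id. A NULL in a compared column never satisfies the condition.
- a row (bin_id=12): matches 6 b row(s) → 6 output row(s).
- a row (bin_id=2): matches 2 b row(s) → 2 output row(s).
- a row (bin_id=1): matches 1 b row(s) → 1 output row(s).
- a row (bin_id=1): matches 1 b row(s) → 1 output row(s).
- a row (bin_id=6): matches 2 b row(s) → 2 output row(s).
- a row (bin_id=NULL): no match.
- a row (bin_id=12): matches 6 b row(s) → 6 output row(s).
- 1 row(s) from b found no a partner → padded with NULL.
Total: 18 matched + 1 padded = 19 rows.

19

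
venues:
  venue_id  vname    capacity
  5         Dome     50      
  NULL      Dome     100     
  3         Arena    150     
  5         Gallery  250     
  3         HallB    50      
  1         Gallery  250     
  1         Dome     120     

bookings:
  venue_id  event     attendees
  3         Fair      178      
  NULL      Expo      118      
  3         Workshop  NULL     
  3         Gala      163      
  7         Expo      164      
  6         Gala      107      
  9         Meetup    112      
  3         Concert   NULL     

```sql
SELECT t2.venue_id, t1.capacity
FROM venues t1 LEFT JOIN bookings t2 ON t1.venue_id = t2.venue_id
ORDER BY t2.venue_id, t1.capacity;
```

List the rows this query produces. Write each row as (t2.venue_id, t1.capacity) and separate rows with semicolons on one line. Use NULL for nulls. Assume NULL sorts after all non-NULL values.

(3, 50); (3, 50); (3, 50); (3, 50); (3, 150); (3, 150); (3, 150); (3, 150); (NULL, 50); (NULL, 100); (NULL, 120); (NULL, 250); (NULL, 250)

LEFT JOIN keeps every row from `venues`; unmatched rows get NULL for `bookings`'s columns.
Matching on t1.venue_id = t2.venue_id. A NULL in a compared column never satisfies the condition.
Matched pairs: 8; unmatched t1 rows kept: 5.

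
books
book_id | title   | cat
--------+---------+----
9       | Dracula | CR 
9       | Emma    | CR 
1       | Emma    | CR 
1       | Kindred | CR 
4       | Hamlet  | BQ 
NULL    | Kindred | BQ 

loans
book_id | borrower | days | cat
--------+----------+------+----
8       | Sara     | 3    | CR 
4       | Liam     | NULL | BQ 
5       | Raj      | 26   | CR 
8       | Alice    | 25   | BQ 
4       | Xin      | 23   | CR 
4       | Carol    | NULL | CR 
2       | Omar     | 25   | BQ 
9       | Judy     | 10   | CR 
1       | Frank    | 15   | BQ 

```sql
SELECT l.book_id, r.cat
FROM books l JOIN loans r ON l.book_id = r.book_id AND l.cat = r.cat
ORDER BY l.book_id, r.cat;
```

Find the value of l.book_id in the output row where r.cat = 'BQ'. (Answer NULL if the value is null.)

4

INNER JOIN keeps only pairs where the ON condition holds.
Matching on l.book_id = r.book_id AND l.cat = r.cat. A NULL in a compared column never satisfies the condition.
- l (book_id=9, cat=CR) pairs with 1 row(s) of r.
- l (book_id=9, cat=CR) pairs with 1 row(s) of r.
- l (book_id=1, cat=CR) has no partner → excluded.
- l (book_id=1, cat=CR) has no partner → excluded.
- l (book_id=4, cat=BQ) pairs with 1 row(s) of r.
- l (book_id=NULL, cat=BQ) has no partner → excluded.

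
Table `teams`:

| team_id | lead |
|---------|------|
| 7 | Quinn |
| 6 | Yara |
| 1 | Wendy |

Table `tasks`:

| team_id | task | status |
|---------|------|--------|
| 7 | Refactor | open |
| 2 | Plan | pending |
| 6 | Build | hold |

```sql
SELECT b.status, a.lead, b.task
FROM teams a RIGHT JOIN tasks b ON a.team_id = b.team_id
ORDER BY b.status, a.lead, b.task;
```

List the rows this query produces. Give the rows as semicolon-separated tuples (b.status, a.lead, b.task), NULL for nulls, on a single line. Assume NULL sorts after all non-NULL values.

(hold, Yara, Build); (open, Quinn, Refactor); (pending, NULL, Plan)

RIGHT JOIN keeps every row from `tasks`; unmatched rows get NULL for `teams`'s columns.
Matching on a.team_id = b.team_id.
- a (team_id=7) pairs with 1 row(s) of b.
- a (team_id=6) pairs with 1 row(s) of b.
- a (team_id=1) has no partner in b.
- 1 b row(s) had no a match → kept, a columns NULL.
After projecting and ordering:
b.status | a.lead | b.task
hold | Yara | Build
open | Quinn | Refactor
pending | NULL | Plan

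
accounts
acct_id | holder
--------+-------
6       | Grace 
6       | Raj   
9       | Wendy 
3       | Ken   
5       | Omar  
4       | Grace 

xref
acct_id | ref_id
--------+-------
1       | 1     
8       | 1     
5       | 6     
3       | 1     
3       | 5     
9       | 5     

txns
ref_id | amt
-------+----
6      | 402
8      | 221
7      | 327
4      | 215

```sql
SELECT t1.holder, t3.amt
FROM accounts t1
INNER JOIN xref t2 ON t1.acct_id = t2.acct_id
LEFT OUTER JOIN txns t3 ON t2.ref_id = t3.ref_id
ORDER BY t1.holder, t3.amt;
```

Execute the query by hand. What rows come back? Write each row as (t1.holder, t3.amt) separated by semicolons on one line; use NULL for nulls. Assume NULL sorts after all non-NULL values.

(Ken, NULL); (Ken, NULL); (Omar, 402); (Wendy, NULL)

Joins associate left-to-right: accounts INNER JOIN xref on acct_id gives 4 intermediate row(s).
Then LEFT JOIN `txns t3` on ref_id: each of those 4 rows is kept; rows whose t2.ref_id has no match in t3 get NULL for t3's columns.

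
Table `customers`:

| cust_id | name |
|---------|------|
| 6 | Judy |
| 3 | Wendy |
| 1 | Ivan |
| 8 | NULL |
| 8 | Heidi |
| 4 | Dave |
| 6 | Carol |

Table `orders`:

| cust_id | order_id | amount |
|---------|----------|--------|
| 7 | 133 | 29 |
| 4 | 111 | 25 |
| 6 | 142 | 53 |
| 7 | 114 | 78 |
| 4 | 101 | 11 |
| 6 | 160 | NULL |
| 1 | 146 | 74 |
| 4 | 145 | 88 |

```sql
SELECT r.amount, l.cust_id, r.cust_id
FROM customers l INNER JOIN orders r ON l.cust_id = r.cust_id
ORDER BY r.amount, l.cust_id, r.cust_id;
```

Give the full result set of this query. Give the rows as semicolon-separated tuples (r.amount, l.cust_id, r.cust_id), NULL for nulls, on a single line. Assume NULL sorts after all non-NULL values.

INNER JOIN keeps only pairs where the ON condition holds.
Matching on l.cust_id = r.cust_id.
Matched pairs: 8.

(11, 4, 4); (25, 4, 4); (53, 6, 6); (53, 6, 6); (74, 1, 1); (88, 4, 4); (NULL, 6, 6); (NULL, 6, 6)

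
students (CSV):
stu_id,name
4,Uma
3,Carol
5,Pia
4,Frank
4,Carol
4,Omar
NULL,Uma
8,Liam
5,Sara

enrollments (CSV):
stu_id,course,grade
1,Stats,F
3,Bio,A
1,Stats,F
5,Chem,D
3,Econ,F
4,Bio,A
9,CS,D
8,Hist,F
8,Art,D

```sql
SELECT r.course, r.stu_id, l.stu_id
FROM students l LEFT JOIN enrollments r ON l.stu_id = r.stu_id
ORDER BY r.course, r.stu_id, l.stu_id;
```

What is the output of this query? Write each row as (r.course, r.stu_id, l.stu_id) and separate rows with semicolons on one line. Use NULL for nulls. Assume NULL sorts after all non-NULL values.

(Art, 8, 8); (Bio, 3, 3); (Bio, 4, 4); (Bio, 4, 4); (Bio, 4, 4); (Bio, 4, 4); (Chem, 5, 5); (Chem, 5, 5); (Econ, 3, 3); (Hist, 8, 8); (NULL, NULL, NULL)

LEFT JOIN keeps every row from `students`; unmatched rows get NULL for `enrollments`'s columns.
Matching on l.stu_id = r.stu_id. A NULL in a compared column never satisfies the condition.
- l row (stu_id=4): matches 1 r row(s) → 1 output row(s).
- l row (stu_id=3): matches 2 r row(s) → 2 output row(s).
- l row (stu_id=5): matches 1 r row(s) → 1 output row(s).
- l row (stu_id=4): matches 1 r row(s) → 1 output row(s).
- l row (stu_id=4): matches 1 r row(s) → 1 output row(s).
- l row (stu_id=4): matches 1 r row(s) → 1 output row(s).
- l row (stu_id=NULL): no match → kept, r columns NULL.
- l row (stu_id=8): matches 2 r row(s) → 2 output row(s).
- l row (stu_id=5): matches 1 r row(s) → 1 output row(s).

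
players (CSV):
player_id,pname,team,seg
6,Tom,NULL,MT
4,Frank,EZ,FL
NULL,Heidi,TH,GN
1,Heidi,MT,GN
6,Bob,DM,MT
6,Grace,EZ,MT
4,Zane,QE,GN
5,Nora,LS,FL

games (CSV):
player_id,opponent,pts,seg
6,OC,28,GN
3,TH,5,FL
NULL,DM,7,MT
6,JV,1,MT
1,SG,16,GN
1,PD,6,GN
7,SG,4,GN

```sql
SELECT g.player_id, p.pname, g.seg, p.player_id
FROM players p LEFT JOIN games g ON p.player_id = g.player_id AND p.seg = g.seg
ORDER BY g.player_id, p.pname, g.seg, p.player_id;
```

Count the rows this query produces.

LEFT JOIN keeps every row from `players`; unmatched rows get NULL for `games`'s columns.
Matching on p.player_id = g.player_id AND p.seg = g.seg. A NULL in a compared column never satisfies the condition.
Matched pairs: 5; unmatched p rows kept: 4.
Total: 5 matched + 4 padded = 9 rows.

9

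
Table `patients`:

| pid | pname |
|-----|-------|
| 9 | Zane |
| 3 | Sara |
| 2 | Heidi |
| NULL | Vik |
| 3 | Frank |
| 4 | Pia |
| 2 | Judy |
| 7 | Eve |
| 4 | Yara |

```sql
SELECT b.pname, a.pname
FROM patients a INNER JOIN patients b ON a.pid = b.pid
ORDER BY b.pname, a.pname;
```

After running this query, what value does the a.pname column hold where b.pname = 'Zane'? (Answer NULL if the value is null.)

Zane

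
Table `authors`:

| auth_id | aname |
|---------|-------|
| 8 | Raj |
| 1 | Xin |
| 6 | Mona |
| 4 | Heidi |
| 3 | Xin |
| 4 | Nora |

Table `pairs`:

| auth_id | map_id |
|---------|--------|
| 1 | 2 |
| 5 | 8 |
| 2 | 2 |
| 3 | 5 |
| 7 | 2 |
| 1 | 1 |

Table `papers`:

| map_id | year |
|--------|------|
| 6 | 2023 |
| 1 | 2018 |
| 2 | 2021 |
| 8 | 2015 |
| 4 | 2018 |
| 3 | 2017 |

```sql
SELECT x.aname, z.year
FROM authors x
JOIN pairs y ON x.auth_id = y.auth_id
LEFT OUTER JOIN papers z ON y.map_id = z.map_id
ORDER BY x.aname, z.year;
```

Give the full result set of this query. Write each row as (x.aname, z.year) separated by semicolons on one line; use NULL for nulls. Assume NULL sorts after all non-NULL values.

Joins associate left-to-right: authors INNER JOIN pairs on auth_id gives 3 intermediate row(s).
Then LEFT JOIN `papers z` on map_id: each of those 3 rows is kept; rows whose y.map_id has no match in z get NULL for z's columns.

(Xin, 2018); (Xin, 2021); (Xin, NULL)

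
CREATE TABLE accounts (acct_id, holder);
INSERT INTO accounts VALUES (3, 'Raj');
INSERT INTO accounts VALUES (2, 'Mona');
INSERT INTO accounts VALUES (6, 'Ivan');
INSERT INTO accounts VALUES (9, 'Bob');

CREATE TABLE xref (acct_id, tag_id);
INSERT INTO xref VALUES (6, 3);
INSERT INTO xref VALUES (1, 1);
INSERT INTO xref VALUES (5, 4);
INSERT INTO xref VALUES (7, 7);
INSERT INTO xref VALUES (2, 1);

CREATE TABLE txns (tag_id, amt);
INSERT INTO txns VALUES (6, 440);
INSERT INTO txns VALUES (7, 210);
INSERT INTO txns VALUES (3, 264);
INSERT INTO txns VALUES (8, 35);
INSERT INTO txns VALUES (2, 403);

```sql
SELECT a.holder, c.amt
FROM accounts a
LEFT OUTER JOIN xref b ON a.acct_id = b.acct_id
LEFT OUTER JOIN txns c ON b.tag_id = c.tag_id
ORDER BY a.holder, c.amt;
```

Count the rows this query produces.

Step 1 — a LEFT JOIN b on acct_id → 4 row(s).
Then LEFT JOIN `txns c` on tag_id: each of those 4 rows is kept; rows whose b.tag_id has no match in c get NULL for c's columns.
Result: 4 row(s).

4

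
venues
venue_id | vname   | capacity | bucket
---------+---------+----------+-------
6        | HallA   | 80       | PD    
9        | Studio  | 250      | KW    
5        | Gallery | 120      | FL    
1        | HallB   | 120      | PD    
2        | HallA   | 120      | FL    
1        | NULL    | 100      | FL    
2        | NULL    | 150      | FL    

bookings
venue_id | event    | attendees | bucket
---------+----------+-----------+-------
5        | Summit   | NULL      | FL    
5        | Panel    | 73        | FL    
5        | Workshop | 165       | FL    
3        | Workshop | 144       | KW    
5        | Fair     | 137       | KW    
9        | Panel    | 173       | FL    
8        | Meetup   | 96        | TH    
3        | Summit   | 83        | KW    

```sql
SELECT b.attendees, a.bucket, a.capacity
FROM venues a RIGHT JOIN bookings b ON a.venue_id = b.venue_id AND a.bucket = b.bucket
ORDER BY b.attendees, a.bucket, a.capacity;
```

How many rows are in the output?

8

RIGHT JOIN keeps every row from `bookings`; unmatched rows get NULL for `venues`'s columns.
Matching on a.venue_id = b.venue_id AND a.bucket = b.bucket.
- a (venue_id=6, bucket=PD) has no partner in b.
- a (venue_id=9, bucket=KW) has no partner in b.
- a (venue_id=5, bucket=FL) pairs with 3 row(s) of b.
- a (venue_id=1, bucket=PD) has no partner in b.
- a (venue_id=2, bucket=FL) has no partner in b.
- a (venue_id=1, bucket=FL) has no partner in b.
- a (venue_id=2, bucket=FL) has no partner in b.
- 5 b row(s) had no a match → kept, a columns NULL.
Total: 3 matched + 5 padded = 8 rows.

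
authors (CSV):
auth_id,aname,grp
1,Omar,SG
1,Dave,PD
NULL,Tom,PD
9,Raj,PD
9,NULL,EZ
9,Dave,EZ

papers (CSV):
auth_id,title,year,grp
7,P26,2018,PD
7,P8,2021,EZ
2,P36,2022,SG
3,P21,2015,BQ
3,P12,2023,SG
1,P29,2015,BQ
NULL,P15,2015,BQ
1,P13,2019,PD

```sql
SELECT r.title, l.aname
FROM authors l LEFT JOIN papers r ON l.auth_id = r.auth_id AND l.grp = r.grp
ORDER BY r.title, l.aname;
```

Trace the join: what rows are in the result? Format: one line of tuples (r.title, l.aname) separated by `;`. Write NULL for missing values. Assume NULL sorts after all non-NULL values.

(P13, Dave); (NULL, Dave); (NULL, Omar); (NULL, Raj); (NULL, Tom); (NULL, NULL)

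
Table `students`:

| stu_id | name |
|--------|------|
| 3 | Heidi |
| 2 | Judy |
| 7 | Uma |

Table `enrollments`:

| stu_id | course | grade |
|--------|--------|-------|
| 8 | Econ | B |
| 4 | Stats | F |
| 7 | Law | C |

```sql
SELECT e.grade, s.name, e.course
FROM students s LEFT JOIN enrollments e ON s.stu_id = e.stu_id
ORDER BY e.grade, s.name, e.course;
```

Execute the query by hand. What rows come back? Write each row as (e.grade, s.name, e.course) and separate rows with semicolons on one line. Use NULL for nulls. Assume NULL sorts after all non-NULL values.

LEFT JOIN keeps every row from `students`; unmatched rows get NULL for `enrollments`'s columns.
Matching on s.stu_id = e.stu_id.
- stu_id=3: no e row matches, row kept with e columns NULL.
- stu_id=2: no e row matches, row kept with e columns NULL.
- stu_id=7: 1 matching e row(s), so 1 row(s) emitted.
After projecting and ordering:
e.grade | s.name | e.course
C | Uma | Law
NULL | Heidi | NULL
NULL | Judy | NULL

(C, Uma, Law); (NULL, Heidi, NULL); (NULL, Judy, NULL)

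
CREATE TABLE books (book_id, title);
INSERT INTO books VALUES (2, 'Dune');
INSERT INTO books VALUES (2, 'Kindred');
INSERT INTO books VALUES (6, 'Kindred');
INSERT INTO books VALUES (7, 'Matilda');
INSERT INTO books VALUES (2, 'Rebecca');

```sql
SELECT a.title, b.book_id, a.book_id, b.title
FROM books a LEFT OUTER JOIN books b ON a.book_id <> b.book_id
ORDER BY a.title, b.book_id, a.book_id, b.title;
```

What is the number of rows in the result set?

LEFT JOIN keeps every row from `books a`; unmatched rows get NULL for `books b`'s columns.
Matching on a.book_id <> b.book_id.
- a[0] book_id=2 → 2 match(es) in b → 2 row(s).
- a[1] book_id=2 → 2 match(es) in b → 2 row(s).
- a[2] book_id=6 → 4 match(es) in b → 4 row(s).
- a[3] book_id=7 → 4 match(es) in b → 4 row(s).
- a[4] book_id=2 → 2 match(es) in b → 2 row(s).
Total: 14 rows.

14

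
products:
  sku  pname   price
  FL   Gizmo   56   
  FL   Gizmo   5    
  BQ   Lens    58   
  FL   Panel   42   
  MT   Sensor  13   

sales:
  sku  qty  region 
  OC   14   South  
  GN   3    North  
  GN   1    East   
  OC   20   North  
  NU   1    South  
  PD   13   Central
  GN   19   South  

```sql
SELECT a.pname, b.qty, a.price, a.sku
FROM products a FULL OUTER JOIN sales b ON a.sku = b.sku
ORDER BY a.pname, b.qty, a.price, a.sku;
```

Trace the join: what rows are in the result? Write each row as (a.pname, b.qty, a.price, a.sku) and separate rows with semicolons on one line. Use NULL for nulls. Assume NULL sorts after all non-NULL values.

FULL OUTER JOIN keeps every row from both sides; unmatched rows get NULL for the other side's columns.
Matching on a.sku = b.sku.
- a[0] sku=FL → no match; kept with NULLs on the b side.
- a[1] sku=FL → no match; kept with NULLs on the b side.
- a[2] sku=BQ → no match; kept with NULLs on the b side.
- a[3] sku=FL → no match; kept with NULLs on the b side.
- a[4] sku=MT → no match; kept with NULLs on the b side.
- 7 b row(s) had no a match → kept, a columns NULL.

(Gizmo, NULL, 5, FL); (Gizmo, NULL, 56, FL); (Lens, NULL, 58, BQ); (Panel, NULL, 42, FL); (Sensor, NULL, 13, MT); (NULL, 1, NULL, NULL); (NULL, 1, NULL, NULL); (NULL, 3, NULL, NULL); (NULL, 13, NULL, NULL); (NULL, 14, NULL, NULL); (NULL, 19, NULL, NULL); (NULL, 20, NULL, NULL)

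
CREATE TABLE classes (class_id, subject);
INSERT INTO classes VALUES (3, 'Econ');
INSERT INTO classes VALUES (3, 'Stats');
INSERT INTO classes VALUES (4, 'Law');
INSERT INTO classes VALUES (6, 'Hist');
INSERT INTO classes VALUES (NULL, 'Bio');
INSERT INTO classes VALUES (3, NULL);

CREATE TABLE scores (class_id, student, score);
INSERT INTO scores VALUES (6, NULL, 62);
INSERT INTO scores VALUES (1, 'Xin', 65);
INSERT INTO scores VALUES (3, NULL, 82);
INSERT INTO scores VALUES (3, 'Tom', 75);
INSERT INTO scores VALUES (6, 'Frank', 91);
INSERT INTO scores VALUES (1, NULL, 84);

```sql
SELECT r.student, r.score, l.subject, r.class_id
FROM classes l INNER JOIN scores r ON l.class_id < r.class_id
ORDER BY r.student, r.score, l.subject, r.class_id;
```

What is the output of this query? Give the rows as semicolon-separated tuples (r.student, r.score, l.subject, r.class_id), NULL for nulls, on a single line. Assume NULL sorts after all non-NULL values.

INNER JOIN keeps only pairs where the ON condition holds.
Matching on l.class_id < r.class_id. A NULL in a compared column never satisfies the condition.
Matched pairs: 8.

(Frank, 91, Econ, 6); (Frank, 91, Law, 6); (Frank, 91, Stats, 6); (Frank, 91, NULL, 6); (NULL, 62, Econ, 6); (NULL, 62, Law, 6); (NULL, 62, Stats, 6); (NULL, 62, NULL, 6)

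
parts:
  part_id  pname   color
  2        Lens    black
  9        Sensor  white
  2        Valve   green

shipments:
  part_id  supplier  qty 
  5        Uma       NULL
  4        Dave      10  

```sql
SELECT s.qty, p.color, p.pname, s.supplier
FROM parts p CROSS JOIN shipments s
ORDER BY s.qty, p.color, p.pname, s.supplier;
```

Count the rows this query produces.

CROSS JOIN pairs every row of `parts` with every row of `shipments`: 3 × 2 = 6 rows.

6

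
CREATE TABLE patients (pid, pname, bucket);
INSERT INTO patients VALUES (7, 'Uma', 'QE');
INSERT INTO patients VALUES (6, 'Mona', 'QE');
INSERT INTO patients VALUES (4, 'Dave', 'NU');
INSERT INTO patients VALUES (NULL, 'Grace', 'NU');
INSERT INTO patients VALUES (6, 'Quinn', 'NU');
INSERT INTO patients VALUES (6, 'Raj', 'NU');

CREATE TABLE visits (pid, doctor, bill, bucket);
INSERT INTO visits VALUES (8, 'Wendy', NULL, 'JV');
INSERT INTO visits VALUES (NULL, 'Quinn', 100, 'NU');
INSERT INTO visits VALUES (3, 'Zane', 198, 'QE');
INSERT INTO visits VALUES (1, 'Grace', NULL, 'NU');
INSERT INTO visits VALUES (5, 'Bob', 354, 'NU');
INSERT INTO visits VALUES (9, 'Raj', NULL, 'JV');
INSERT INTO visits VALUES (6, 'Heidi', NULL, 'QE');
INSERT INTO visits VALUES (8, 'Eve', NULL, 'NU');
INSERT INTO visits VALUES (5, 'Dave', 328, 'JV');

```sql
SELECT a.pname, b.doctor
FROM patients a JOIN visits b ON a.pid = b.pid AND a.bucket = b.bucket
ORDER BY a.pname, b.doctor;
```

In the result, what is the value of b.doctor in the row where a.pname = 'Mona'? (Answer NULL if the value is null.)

INNER JOIN keeps only pairs where the ON condition holds.
Matching on a.pid = b.pid AND a.bucket = b.bucket. A NULL in a compared column never satisfies the condition.
Matched pairs: 1.

Heidi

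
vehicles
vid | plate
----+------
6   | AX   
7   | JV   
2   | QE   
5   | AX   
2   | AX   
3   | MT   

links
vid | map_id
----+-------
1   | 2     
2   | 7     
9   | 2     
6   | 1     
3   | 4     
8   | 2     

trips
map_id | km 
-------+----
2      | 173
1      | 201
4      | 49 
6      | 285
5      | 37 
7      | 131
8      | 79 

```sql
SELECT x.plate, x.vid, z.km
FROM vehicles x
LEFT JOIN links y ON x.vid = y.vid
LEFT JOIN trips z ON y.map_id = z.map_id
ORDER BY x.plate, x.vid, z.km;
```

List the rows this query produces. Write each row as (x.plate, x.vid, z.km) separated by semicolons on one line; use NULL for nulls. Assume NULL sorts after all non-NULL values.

Joins associate left-to-right: vehicles LEFT JOIN links on vid gives 6 intermediate row(s).
Then LEFT JOIN `trips z` on map_id: each of those 6 rows is kept; rows whose y.map_id has no match in z get NULL for z's columns.

(AX, 2, 131); (AX, 5, NULL); (AX, 6, 201); (JV, 7, NULL); (MT, 3, 49); (QE, 2, 131)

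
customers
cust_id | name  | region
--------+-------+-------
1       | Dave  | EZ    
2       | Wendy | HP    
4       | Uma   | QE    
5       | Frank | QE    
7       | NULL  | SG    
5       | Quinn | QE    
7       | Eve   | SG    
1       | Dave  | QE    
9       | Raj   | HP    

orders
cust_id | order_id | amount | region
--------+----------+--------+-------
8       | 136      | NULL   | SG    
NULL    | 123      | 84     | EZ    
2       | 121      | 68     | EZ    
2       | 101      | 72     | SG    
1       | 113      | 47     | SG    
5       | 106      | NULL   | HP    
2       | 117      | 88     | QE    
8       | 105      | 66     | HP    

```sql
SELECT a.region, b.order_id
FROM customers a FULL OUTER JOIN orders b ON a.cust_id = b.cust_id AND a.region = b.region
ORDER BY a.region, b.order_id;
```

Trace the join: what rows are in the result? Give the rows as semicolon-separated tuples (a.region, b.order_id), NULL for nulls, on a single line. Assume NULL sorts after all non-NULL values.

(EZ, NULL); (HP, NULL); (HP, NULL); (QE, NULL); (QE, NULL); (QE, NULL); (QE, NULL); (SG, NULL); (SG, NULL); (NULL, 101); (NULL, 105); (NULL, 106); (NULL, 113); (NULL, 117); (NULL, 121); (NULL, 123); (NULL, 136)

FULL OUTER JOIN keeps every row from both sides; unmatched rows get NULL for the other side's columns.
Matching on a.cust_id = b.cust_id AND a.region = b.region. A NULL in a compared column never satisfies the condition.
- a row (cust_id=1, region=EZ): no match → kept, b columns NULL.
- a row (cust_id=2, region=HP): no match → kept, b columns NULL.
- a row (cust_id=4, region=QE): no match → kept, b columns NULL.
- a row (cust_id=5, region=QE): no match → kept, b columns NULL.
- a row (cust_id=7, region=SG): no match → kept, b columns NULL.
- a row (cust_id=5, region=QE): no match → kept, b columns NULL.
- a row (cust_id=7, region=SG): no match → kept, b columns NULL.
- a row (cust_id=1, region=QE): no match → kept, b columns NULL.
- a row (cust_id=9, region=HP): no match → kept, b columns NULL.
- plus 8 unmatched b row(s), each kept with NULL a columns.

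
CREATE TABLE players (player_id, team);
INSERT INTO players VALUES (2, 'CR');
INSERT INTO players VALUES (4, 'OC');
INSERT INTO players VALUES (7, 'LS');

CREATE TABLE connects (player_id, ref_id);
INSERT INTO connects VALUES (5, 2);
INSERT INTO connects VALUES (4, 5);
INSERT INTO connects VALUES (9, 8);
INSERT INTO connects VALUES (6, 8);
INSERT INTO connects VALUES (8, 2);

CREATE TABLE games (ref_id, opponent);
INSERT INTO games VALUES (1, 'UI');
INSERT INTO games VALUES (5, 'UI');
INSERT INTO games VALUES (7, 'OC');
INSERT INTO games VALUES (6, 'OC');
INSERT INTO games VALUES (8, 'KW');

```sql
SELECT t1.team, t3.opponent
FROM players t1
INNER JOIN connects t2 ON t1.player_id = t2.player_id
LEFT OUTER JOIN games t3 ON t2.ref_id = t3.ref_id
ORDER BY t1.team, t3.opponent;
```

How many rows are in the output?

1

Evaluate left to right. First `players t1 INNER JOIN connects t2` on player_id: 1 row(s).
Then LEFT JOIN `games t3` on ref_id: each of those 1 rows is kept; rows whose t2.ref_id has no match in t3 get NULL for t3's columns.
Result: 1 row(s).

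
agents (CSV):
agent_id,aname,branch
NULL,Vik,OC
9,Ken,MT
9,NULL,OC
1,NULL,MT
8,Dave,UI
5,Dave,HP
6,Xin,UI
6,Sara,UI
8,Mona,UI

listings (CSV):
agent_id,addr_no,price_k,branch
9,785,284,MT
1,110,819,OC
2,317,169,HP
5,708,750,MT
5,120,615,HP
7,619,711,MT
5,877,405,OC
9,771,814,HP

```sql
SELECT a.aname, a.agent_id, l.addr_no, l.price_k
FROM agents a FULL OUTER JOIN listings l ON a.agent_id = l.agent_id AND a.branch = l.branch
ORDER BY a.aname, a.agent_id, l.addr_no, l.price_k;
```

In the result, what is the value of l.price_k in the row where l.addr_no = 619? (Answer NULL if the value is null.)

FULL OUTER JOIN keeps every row from both sides; unmatched rows get NULL for the other side's columns.
Matching on a.agent_id = l.agent_id AND a.branch = l.branch. A NULL in a compared column never satisfies the condition.
- agent_id=NULL, branch=OC: no l row matches, row kept with l columns NULL.
- agent_id=9, branch=MT: 1 matching l row(s), so 1 row(s) emitted.
- agent_id=9, branch=OC: no l row matches, row kept with l columns NULL.
- agent_id=1, branch=MT: no l row matches, row kept with l columns NULL.
- agent_id=8, branch=UI: no l row matches, row kept with l columns NULL.
- agent_id=5, branch=HP: 1 matching l row(s), so 1 row(s) emitted.
- agent_id=6, branch=UI: no l row matches, row kept with l columns NULL.
- agent_id=6, branch=UI: no l row matches, row kept with l columns NULL.
- agent_id=8, branch=UI: no l row matches, row kept with l columns NULL.
- 6 l row(s) had no a match → kept, a columns NULL.

711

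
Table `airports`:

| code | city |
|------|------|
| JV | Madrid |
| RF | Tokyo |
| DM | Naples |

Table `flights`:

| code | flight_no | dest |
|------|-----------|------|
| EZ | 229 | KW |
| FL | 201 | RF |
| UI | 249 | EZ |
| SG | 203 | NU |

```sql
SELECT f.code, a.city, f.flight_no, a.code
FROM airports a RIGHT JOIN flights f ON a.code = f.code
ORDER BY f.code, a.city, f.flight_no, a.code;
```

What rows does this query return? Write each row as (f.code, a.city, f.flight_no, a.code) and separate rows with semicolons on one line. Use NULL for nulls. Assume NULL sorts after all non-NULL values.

RIGHT JOIN keeps every row from `flights`; unmatched rows get NULL for `airports`'s columns.
Matching on a.code = f.code.
Matched pairs: 0; unmatched f rows kept: 4.

(EZ, NULL, 229, NULL); (FL, NULL, 201, NULL); (SG, NULL, 203, NULL); (UI, NULL, 249, NULL)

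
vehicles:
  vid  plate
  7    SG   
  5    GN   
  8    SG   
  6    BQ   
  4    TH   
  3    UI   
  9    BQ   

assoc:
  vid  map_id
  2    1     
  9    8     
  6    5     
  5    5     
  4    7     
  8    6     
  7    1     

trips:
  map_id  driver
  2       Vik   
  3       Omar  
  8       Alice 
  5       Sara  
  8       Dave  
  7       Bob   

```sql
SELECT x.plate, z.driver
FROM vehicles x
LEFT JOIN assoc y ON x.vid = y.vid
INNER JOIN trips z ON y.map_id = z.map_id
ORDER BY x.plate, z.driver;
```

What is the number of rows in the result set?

Step 1 — x LEFT JOIN y on vid → 7 row(s).
Then INNER JOIN `trips z` on map_id: keep only rows whose y.map_id appears in z.
Result: 5 row(s).

5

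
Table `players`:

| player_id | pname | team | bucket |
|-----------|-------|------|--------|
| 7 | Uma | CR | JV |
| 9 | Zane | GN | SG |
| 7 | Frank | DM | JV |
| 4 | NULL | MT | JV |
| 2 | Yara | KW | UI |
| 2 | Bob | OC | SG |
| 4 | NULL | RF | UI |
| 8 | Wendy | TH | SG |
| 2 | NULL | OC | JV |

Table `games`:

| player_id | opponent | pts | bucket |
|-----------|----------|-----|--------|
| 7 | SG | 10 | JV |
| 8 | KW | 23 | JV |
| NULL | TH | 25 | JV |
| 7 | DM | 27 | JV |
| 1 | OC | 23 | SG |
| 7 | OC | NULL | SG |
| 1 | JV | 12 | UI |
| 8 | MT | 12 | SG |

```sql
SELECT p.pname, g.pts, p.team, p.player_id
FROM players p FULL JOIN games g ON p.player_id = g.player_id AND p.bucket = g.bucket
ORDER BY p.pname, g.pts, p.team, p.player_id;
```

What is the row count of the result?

FULL OUTER JOIN keeps every row from both sides; unmatched rows get NULL for the other side's columns.
Matching on p.player_id = g.player_id AND p.bucket = g.bucket. A NULL in a compared column never satisfies the condition.
- player_id=7, bucket=JV: 2 matching g row(s), so 2 row(s) emitted.
- player_id=9, bucket=SG: no g row matches, row kept with g columns NULL.
- player_id=7, bucket=JV: 2 matching g row(s), so 2 row(s) emitted.
- player_id=4, bucket=JV: no g row matches, row kept with g columns NULL.
- player_id=2, bucket=UI: no g row matches, row kept with g columns NULL.
- player_id=2, bucket=SG: no g row matches, row kept with g columns NULL.
- player_id=4, bucket=UI: no g row matches, row kept with g columns NULL.
- player_id=8, bucket=SG: 1 matching g row(s), so 1 row(s) emitted.
- player_id=2, bucket=JV: no g row matches, row kept with g columns NULL.
- 5 row(s) from g found no p partner → padded with NULL.
Total: 5 matched + 11 padded = 16 rows.

16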